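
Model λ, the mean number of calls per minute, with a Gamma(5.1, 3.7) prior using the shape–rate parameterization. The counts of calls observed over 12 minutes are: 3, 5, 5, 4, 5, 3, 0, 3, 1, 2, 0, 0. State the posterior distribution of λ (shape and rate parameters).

Total count ∑xᵢ = 31 over n = 12 minutes.
Gamma is conjugate to the Poisson likelihood: posterior is Gamma(shape = 5.1+31 = 36.1, rate = 3.7+12 = 15.7).

Posterior: Gamma(shape=36.1, rate=15.7)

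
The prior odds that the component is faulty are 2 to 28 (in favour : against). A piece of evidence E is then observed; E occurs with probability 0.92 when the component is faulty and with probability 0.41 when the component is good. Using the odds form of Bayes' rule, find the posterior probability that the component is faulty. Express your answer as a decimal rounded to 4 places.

Posterior probability ≈ 0.1381

Prior odds = 2/28 = 0.071429. In log-odds, ln(0.071429) = -2.6391.
Add log likelihood ratio: ln(2.2439) = 0.80822.
Posterior log-odds = -1.8308, so posterior odds = exp(-1.8308) = 0.16028. Converting, P(H|E) = 0.16028/1.1603 = 0.1381.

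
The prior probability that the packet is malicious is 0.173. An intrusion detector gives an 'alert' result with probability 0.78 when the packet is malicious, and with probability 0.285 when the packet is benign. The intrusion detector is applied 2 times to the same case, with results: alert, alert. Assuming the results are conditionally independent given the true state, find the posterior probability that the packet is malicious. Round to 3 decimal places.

Posterior P(H) ≈ 0.610

With H the event that the packet is malicious, the joint likelihood of the observed sequence is P(data|H) = 0.78·0.78 = 0.60840 and P(data|¬H) = 0.285·0.285 = 0.081225.
Bayes: P(H|data) = 0.173·0.60840 / (0.173·0.60840 + 0.827·0.081225) = 0.10525/0.17243 = 0.6104.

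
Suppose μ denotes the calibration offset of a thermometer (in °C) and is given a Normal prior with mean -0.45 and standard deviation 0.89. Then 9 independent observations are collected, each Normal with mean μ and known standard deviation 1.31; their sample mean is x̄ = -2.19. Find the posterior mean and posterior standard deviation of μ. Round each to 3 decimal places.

With known σ, the Normal prior is conjugate. Weight on the data is w = (n/σ²)/(n/σ² + 1/τ₀²) = 5.24445/(5.24445+1.26247) = 0.80598.
Posterior mean = w·x̄ + (1−w)·μ₀ = 0.80598·-2.19 + 0.19402·-0.45 = -1.852. Posterior variance = 1/(5.24445+1.26247) = 0.153683, so SD = 0.392.

Posterior mean ≈ -1.852; posterior SD ≈ 0.392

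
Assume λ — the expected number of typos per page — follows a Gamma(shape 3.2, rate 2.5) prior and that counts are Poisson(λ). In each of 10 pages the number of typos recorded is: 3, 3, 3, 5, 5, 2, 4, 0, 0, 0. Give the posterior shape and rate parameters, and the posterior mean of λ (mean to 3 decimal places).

Total count ∑xᵢ = 25 over n = 10 pages.
Gamma is conjugate to the Poisson likelihood: posterior is Gamma(shape = 3.2+25 = 28.2, rate = 2.5+10 = 12.5).
Posterior mean = shape/rate = 28.2/12.5 = 2.256.

Posterior: Gamma(shape=28.2, rate=12.5); mean ≈ 2.256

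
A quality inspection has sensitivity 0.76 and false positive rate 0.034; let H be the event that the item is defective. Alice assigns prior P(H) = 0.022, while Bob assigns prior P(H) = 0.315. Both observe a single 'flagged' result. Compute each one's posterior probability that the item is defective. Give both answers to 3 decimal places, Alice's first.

Alice: 0.335; Bob: 0.911

The likelihood ratio for a 'flagged' result is 0.76/0.034 = 22.353.
Alice: prior odds 0.022/0.978 = 0.022495; posterior odds 0.50283; posterior probability 0.335.
Bob: prior odds 0.315/0.685 = 0.45985; posterior odds 10.279; posterior probability 0.911.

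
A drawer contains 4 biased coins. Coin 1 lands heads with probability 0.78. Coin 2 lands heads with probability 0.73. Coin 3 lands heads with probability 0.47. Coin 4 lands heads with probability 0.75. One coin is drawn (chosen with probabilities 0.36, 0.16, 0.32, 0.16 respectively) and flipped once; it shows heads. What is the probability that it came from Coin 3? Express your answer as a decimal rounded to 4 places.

Posterior probability ≈ 0.2251

P(heads|C1) = 0.78; P(heads|C2) = 0.73; P(heads|C3) = 0.47; P(heads|C4) = 0.75.
Prior × likelihood for each source: 0.36·0.78=0.2808, 0.16·0.73=0.1168, 0.32·0.47=0.1504, 0.16·0.75=0.1200. Summing gives P(heads) = 0.66800.
P(Coin 3 | heads) = 0.1504 / 0.66800 = 0.2251.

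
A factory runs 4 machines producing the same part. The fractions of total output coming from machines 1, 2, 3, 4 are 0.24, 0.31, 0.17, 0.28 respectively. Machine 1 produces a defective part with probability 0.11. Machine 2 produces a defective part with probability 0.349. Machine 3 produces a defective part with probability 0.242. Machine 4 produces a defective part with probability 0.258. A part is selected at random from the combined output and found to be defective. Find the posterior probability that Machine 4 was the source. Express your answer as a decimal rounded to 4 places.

Posterior probability ≈ 0.2913

Tabulate prior·likelihood by source: [1] prior 0.24, lik 0.11, product 0.02640; [2] prior 0.31, lik 0.349, product 0.1082; [3] prior 0.17, lik 0.242, product 0.04114; [4] prior 0.28, lik 0.258, product 0.07224.
Normalizing constant = 0.24797; the posterior for Machine 4 is its product over the sum, 0.07224/0.24797 = 0.2913.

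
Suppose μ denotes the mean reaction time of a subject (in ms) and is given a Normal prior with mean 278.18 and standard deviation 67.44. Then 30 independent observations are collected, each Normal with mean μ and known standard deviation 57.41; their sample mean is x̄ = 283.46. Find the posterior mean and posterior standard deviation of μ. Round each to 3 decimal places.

Prior precision 1/τ₀² = 1/67.44² = 0.00021987; data precision n/σ² = 30/57.41² = 0.00910220.
Posterior precision = 0.00021987 + 0.00910220 = 0.00932206, giving posterior SD = 1/√0.00932206 = 10.357.
Posterior mean = (0.00021987·278.18 + 0.00910220·283.46) / 0.00932206 = 283.335.

Posterior mean ≈ 283.335; posterior SD ≈ 10.357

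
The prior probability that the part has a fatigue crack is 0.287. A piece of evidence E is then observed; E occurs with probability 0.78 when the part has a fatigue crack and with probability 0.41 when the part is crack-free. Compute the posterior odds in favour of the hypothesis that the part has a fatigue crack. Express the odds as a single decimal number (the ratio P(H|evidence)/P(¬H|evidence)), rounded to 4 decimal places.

Posterior odds ≈ 0.7658

Prior odds = 0.287/(1−0.287) = 0.40252.
Likelihood ratio for E = 0.78/0.41 = 1.9024.
Posterior odds = prior odds × LR = 0.76578.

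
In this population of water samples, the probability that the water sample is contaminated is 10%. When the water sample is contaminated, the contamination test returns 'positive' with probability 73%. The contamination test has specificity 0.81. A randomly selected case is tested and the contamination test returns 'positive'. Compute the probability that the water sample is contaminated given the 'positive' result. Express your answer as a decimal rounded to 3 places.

Let H be the event that the water sample is contaminated. P(H) = 0.1, so P(¬H) = 0.9. With E the 'positive' result, P(E|H) = 0.73 and P(E|¬H) = 0.19.
P(E) = 0.73·0.1 + 0.19·0.9 = 0.073000 + 0.17100 = 0.24400.
By Bayes' theorem, P(H|E) = 0.073000 / 0.24400 = 0.299.

P(H | E) ≈ 0.299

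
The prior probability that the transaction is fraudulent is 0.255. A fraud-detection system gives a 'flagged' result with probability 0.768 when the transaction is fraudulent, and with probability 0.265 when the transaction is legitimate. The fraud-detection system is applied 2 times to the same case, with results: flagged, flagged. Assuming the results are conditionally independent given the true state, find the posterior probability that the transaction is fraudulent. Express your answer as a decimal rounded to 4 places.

Let H be the event that the transaction is fraudulent; start with P(H) = 0.255. P('flagged'|H) = 0.768, P('flagged'|¬H) = 0.265.
Update on result 1 ('flagged'): P(H) ← 0.768·0.2550 / (0.768·0.2550 + 0.265·0.7450) = 0.19584/0.39327 = 0.4980.
Update on result 2 ('flagged'): P(H) ← 0.768·0.4980 / (0.768·0.4980 + 0.265·0.5020) = 0.38245/0.51549 = 0.7419.

Posterior P(H) ≈ 0.7419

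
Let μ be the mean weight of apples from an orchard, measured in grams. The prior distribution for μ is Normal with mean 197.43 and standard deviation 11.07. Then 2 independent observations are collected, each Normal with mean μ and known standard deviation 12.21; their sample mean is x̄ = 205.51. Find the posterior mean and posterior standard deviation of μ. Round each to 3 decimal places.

Posterior mean ≈ 202.454; posterior SD ≈ 6.808

Prior precision 1/τ₀² = 1/11.07² = 0.00816027; data precision n/σ² = 2/12.21² = 0.0134152.
Posterior precision = 0.00816027 + 0.0134152 = 0.0215755, giving posterior SD = 1/√0.0215755 = 6.808.
Posterior mean = (0.00816027·197.43 + 0.0134152·205.51) / 0.0215755 = 202.454.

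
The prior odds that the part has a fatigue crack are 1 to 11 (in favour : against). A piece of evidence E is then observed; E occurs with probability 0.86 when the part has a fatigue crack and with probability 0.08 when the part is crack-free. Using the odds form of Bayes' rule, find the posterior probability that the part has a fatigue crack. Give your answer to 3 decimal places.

Posterior probability ≈ 0.494

Prior odds = 1/11 = 0.090909.
Likelihood ratio for E = 0.86/0.08 = 10.750.
Posterior odds = prior odds × LR = 0.97727.
Posterior probability = odds/(1+odds) = 0.97727/1.9773 = 0.494.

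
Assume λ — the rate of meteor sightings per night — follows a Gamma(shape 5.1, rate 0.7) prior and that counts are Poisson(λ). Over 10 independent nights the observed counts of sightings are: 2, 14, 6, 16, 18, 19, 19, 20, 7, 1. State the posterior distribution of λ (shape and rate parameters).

The Poisson likelihood adds the total count to the shape and the number of exposure periods to the rate. Here ∑xᵢ = 122 and n = 10, so shape 5.1→127.1 and rate 0.7→10.7.

Posterior: Gamma(shape=127.1, rate=10.7)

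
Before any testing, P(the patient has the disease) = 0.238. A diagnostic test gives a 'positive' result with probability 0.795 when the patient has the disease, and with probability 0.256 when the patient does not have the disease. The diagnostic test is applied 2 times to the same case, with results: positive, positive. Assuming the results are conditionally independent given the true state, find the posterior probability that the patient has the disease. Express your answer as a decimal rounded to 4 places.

With H the event that the patient has the disease, the joint likelihood of the observed sequence is P(data|H) = 0.795·0.795 = 0.63203 and P(data|¬H) = 0.256·0.256 = 0.065536.
Bayes: P(H|data) = 0.238·0.63203 / (0.238·0.63203 + 0.762·0.065536) = 0.15042/0.20036 = 0.7508.

Posterior P(H) ≈ 0.7508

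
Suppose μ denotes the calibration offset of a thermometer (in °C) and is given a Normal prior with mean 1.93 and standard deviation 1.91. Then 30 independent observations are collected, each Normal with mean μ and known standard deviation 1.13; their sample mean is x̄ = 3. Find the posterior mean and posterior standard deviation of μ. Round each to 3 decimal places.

Posterior mean ≈ 2.988; posterior SD ≈ 0.205

With known σ, the Normal prior is conjugate. Weight on the data is w = (n/σ²)/(n/σ² + 1/τ₀²) = 23.4944/(23.4944+0.274115) = 0.98847.
Posterior mean = w·x̄ + (1−w)·μ₀ = 0.98847·3 + 0.011533·1.93 = 2.988. Posterior variance = 1/(23.4944+0.274115) = 0.0420725, so SD = 0.205.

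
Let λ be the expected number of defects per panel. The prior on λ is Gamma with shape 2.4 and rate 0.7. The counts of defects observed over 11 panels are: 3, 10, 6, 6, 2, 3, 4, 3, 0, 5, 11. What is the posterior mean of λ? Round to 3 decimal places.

Posterior mean ≈ 4.735

Total count ∑xᵢ = 53 over n = 11 panels.
Gamma is conjugate to the Poisson likelihood: posterior is Gamma(shape = 2.4+53 = 55.4, rate = 0.7+11 = 11.7).
E[λ | data] = 55.4/11.7 = 4.735.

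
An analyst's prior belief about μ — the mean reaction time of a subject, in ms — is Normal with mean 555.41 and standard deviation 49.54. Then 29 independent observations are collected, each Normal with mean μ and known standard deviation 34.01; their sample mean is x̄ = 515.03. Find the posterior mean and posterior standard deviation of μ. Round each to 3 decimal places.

Posterior mean ≈ 515.676; posterior SD ≈ 6.265

With known σ, the Normal prior is conjugate. Weight on the data is w = (n/σ²)/(n/σ² + 1/τ₀²) = 0.0250718/(0.0250718+0.00040746) = 0.98401.
Posterior mean = w·x̄ + (1−w)·μ₀ = 0.98401·515.03 + 0.015992·555.41 = 515.676. Posterior variance = 1/(0.0250718+0.00040746) = 39.2477, so SD = 6.265.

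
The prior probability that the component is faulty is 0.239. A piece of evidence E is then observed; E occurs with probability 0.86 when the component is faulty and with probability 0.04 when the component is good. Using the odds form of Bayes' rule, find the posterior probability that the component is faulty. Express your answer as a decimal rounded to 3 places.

Posterior probability ≈ 0.871

Prior odds = 0.239/(1−0.239) = 0.31406. In log-odds, ln(0.31406) = -1.1582.
Add log likelihood ratio: ln(21.500) = 3.0681.
Posterior log-odds = 1.9099, so posterior odds = exp(1.9099) = 6.7523. Converting, P(H|E) = 6.7523/7.7523 = 0.871.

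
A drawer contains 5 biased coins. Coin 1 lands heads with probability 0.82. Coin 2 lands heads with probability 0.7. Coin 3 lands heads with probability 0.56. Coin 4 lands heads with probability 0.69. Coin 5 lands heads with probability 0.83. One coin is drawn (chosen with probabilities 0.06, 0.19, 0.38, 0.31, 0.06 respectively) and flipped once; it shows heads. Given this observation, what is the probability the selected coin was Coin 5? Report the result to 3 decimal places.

Posterior probability ≈ 0.076

P(heads|C1) = 0.82; P(heads|C2) = 0.7; P(heads|C3) = 0.56; P(heads|C4) = 0.69; P(heads|C5) = 0.83.
Prior × likelihood for each source: 0.06·0.82=0.04920, 0.19·0.7=0.1330, 0.38·0.56=0.2128, 0.31·0.69=0.2139, 0.06·0.83=0.04980. Summing gives P(heads) = 0.65870.
P(Coin 5 | heads) = 0.04980 / 0.65870 = 0.076.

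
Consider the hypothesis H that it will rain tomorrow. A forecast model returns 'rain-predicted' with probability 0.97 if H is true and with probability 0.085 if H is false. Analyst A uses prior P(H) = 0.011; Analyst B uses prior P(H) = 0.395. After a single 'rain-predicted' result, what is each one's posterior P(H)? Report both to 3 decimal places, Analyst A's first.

P('+'|H) = 0.97, P('+'|¬H) = 0.085.
Analyst A: numerator 0.97·0.011 = 0.010670; evidence = 0.010670+0.085·0.989 = 0.094735; posterior = 0.113.
Analyst B: numerator 0.97·0.395 = 0.38315; evidence = 0.38315+0.085·0.605 = 0.43457; posterior = 0.882.

Analyst A: 0.113; Analyst B: 0.882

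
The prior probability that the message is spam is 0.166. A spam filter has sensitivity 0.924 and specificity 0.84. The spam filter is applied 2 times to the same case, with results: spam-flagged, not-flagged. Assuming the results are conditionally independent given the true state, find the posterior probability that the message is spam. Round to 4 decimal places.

Let H be the event that the message is spam; start with P(H) = 0.166. P('spam-flagged'|H) = 0.924, P('spam-flagged'|¬H) = 0.16.
Update on result 1 ('spam-flagged'): P(H) ← 0.924·0.1660 / (0.924·0.1660 + 0.16·0.8340) = 0.15338/0.28682 = 0.5348.
Update on result 2 ('not-flagged'): P(H) ← 0.076·0.5348 / (0.076·0.5348 + 0.84·0.4652) = 0.040642/0.43144 = 0.0942.

Posterior P(H) ≈ 0.0942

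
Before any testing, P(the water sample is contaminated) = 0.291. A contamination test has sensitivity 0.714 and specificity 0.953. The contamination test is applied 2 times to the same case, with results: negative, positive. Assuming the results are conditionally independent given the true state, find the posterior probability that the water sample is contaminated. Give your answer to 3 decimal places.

With H the event that the water sample is contaminated, the joint likelihood of the observed sequence is P(data|H) = 0.286·0.714 = 0.20420 and P(data|¬H) = 0.953·0.047 = 0.044791.
Bayes: P(H|data) = 0.291·0.20420 / (0.291·0.20420 + 0.709·0.044791) = 0.059423/0.091180 = 0.6517.

Posterior P(H) ≈ 0.652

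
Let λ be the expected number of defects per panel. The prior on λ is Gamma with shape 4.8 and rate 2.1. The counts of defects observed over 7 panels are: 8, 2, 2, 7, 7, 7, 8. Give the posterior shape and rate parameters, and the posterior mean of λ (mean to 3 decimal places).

Total count ∑xᵢ = 41 over n = 7 panels.
Gamma is conjugate to the Poisson likelihood: posterior is Gamma(shape = 4.8+41 = 45.8, rate = 2.1+7 = 9.1).
E[λ | data] = 45.8/9.1 = 5.033.

Posterior: Gamma(shape=45.8, rate=9.1); mean ≈ 5.033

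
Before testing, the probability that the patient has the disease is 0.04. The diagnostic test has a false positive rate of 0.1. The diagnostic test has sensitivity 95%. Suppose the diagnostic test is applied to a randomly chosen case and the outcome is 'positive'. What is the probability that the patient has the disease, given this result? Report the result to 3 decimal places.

Let H be the event that the patient has the disease. P(H) = 0.04, so P(¬H) = 0.96. With E the 'positive' result, P(E|H) = 0.95 and P(E|¬H) = 0.1.
P(E) = 0.95·0.04 + 0.1·0.96 = 0.038000 + 0.096000 = 0.13400.
By Bayes' theorem, P(H|E) = 0.038000 / 0.13400 = 0.284.

P(H | E) ≈ 0.284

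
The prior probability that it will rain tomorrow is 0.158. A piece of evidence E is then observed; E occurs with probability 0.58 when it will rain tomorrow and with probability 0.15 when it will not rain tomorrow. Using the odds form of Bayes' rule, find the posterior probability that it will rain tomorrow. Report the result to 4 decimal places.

Prior odds = 0.158/(1−0.158) = 0.18765.
Likelihood ratio for E = 0.58/0.15 = 3.8667.
Posterior odds = prior odds × LR = 0.72557.
Posterior probability = odds/(1+odds) = 0.72557/1.7256 = 0.4205.

Posterior probability ≈ 0.4205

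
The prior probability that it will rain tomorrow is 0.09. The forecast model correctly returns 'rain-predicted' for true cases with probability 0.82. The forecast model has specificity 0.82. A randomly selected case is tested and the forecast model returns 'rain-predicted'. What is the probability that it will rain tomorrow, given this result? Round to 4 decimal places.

Write H for 'it will rain tomorrow'. Prior odds H:¬H = 0.09/0.91 = 0.098901. For the 'rain-predicted' outcome, the likelihood ratio is 0.82/0.18 = 4.5556.
Posterior odds = 0.098901 × 4.5556 = 0.45055, so P(H|E) = 0.45055/(1+0.45055) = 0.3106.

P(H | E) ≈ 0.3106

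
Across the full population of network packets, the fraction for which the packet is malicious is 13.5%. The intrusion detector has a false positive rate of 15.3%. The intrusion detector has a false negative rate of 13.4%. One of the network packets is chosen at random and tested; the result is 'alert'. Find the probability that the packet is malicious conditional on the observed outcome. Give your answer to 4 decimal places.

Write H for 'the packet is malicious'. Prior odds H:¬H = 0.135/0.865 = 0.15607. For the 'alert' outcome, the likelihood ratio is 0.866/0.153 = 5.6601.
Posterior odds = 0.15607 × 5.6601 = 0.88337, so P(H|E) = 0.88337/(1+0.88337) = 0.4690.

P(H | E) ≈ 0.4690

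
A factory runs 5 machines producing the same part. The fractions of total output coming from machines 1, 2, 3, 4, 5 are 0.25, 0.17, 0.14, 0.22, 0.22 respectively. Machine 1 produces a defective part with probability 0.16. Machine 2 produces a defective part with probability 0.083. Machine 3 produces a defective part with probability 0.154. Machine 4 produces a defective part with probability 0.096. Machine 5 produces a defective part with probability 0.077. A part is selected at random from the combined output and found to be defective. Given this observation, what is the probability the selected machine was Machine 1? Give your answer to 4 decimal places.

Posterior probability ≈ 0.3517

P(defective|M1) = 0.16; P(defective|M2) = 0.083; P(defective|M3) = 0.154; P(defective|M4) = 0.096; P(defective|M5) = 0.077.
Prior × likelihood for each source: 0.25·0.16=0.04000, 0.17·0.083=0.01411, 0.14·0.154=0.02156, 0.22·0.096=0.02112, 0.22·0.077=0.01694. Summing gives P(defective) = 0.11373.
P(Machine 1 | defective) = 0.04000 / 0.11373 = 0.3517.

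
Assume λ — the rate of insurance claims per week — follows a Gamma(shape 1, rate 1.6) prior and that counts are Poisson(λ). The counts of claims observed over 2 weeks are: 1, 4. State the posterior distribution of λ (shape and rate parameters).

Posterior: Gamma(shape=6, rate=3.6)

The Poisson likelihood adds the total count to the shape and the number of exposure periods to the rate. Here ∑xᵢ = 5 and n = 2, so shape 1→6 and rate 1.6→3.6.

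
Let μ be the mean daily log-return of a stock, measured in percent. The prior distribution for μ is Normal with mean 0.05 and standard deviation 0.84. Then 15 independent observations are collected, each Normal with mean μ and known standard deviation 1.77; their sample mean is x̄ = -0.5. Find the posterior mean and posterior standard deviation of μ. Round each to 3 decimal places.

Prior precision 1/τ₀² = 1/0.84² = 1.41723; data precision n/σ² = 15/1.77² = 4.78790.
Posterior precision = 1.41723 + 4.78790 = 6.20513, giving posterior SD = 1/√6.20513 = 0.401.
Posterior mean = (1.41723·0.05 + 4.78790·-0.5) / 6.20513 = -0.374.

Posterior mean ≈ -0.374; posterior SD ≈ 0.401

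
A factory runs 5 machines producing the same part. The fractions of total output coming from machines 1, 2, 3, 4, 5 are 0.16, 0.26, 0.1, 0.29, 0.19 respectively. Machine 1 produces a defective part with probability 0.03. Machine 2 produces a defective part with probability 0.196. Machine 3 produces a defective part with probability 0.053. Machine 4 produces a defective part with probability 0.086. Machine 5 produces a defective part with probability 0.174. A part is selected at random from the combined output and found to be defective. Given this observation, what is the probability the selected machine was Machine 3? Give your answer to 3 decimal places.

P(defective|M1) = 0.03; P(defective|M2) = 0.196; P(defective|M3) = 0.053; P(defective|M4) = 0.086; P(defective|M5) = 0.174.
Prior × likelihood for each source: 0.16·0.03=0.004800, 0.26·0.196=0.05096, 0.1·0.053=0.005300, 0.29·0.086=0.02494, 0.19·0.174=0.03306. Summing gives P(defective) = 0.11906.
P(Machine 3 | defective) = 0.005300 / 0.11906 = 0.045.

Posterior probability ≈ 0.045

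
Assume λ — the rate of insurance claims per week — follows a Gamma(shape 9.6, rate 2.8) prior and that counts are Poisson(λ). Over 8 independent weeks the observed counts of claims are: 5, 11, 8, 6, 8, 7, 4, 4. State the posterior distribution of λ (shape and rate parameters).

The Poisson likelihood adds the total count to the shape and the number of exposure periods to the rate. Here ∑xᵢ = 53 and n = 8, so shape 9.6→62.6 and rate 2.8→10.8.

Posterior: Gamma(shape=62.6, rate=10.8)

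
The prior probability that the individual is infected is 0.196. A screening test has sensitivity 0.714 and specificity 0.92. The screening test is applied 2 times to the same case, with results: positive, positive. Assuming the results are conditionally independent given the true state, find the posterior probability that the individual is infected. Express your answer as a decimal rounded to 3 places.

Posterior P(H) ≈ 0.951

With H the event that the individual is infected, the joint likelihood of the observed sequence is P(data|H) = 0.714·0.714 = 0.50980 and P(data|¬H) = 0.08·0.08 = 0.0064000.
Bayes: P(H|data) = 0.196·0.50980 / (0.196·0.50980 + 0.804·0.0064000) = 0.099920/0.10507 = 0.9510.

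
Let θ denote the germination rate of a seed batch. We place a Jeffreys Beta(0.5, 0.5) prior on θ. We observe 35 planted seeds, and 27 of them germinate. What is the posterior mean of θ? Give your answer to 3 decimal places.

Posterior mean ≈ 0.764

The binomial likelihood is conjugate to the Beta prior: with 27 successes and 8 failures, the posterior is Beta(0.5+27, 0.5+8) = Beta(27.5, 8.5).
Posterior mean = α/(α+β) = 27.5/36 = 0.764.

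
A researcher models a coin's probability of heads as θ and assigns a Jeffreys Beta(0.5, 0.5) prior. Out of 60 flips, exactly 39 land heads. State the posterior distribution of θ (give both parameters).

Observing 39 successes and 21 failures updates Beta(0.5, 0.5) by adding the success and failure counts to the two shape parameters: α = 0.5+39 = 39.5, β = 0.5+21 = 21.5.

Posterior: Beta(39.5, 21.5)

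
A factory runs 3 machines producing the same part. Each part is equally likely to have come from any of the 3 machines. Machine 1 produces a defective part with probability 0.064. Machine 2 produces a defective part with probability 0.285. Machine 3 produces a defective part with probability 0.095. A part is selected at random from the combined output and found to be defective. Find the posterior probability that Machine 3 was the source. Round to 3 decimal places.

Posterior probability ≈ 0.214

Tabulate prior·likelihood by source: [1] prior 0.333333, lik 0.064, product 0.02133; [2] prior 0.333333, lik 0.285, product 0.09500; [3] prior 0.333333, lik 0.095, product 0.03167.
Normalizing constant = 0.14800; the posterior for Machine 3 is its product over the sum, 0.03167/0.14800 = 0.214.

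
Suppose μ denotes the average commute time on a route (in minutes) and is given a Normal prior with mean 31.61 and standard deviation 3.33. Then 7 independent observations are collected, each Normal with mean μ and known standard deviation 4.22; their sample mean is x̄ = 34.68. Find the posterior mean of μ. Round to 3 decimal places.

Prior precision 1/τ₀² = 1/3.33² = 0.0901803; data precision n/σ² = 7/4.22² = 0.393073.
Posterior precision = 0.0901803 + 0.393073 = 0.483253.
Posterior mean = (0.0901803·31.61 + 0.393073·34.68) / 0.483253 = 34.107.

Posterior mean ≈ 34.107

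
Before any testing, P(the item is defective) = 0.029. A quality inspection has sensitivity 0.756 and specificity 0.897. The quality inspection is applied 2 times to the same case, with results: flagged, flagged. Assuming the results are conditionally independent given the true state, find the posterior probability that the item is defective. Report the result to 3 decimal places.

With H the event that the item is defective, the joint likelihood of the observed sequence is P(data|H) = 0.756·0.756 = 0.57154 and P(data|¬H) = 0.103·0.103 = 0.010609.
Bayes: P(H|data) = 0.029·0.57154 / (0.029·0.57154 + 0.971·0.010609) = 0.016575/0.026876 = 0.6167.

Posterior P(H) ≈ 0.617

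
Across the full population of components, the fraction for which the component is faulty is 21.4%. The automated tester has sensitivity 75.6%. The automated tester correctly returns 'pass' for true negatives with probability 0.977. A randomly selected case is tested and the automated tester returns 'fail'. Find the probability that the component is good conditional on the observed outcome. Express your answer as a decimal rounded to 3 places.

P(¬H | E) ≈ 0.101

Write H for 'the component is faulty'. Prior odds H:¬H = 0.214/0.786 = 0.27226. For the 'fail' outcome, the likelihood ratio is 0.756/0.023 = 32.870.
Posterior odds = 0.27226 × 32.870 = 8.9492, so P(H|E) = 8.9492/(1+8.9492) = 0.899. Then P(¬H|E) = 1 − 0.899 = 0.101.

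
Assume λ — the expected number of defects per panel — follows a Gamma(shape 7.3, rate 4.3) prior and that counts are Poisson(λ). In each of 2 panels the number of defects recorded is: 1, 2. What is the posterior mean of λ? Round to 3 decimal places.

The Poisson likelihood adds the total count to the shape and the number of exposure periods to the rate. Here ∑xᵢ = 3 and n = 2, so shape 7.3→10.3 and rate 4.3→6.3.
E[λ | data] = 10.3/6.3 = 1.635.

Posterior mean ≈ 1.635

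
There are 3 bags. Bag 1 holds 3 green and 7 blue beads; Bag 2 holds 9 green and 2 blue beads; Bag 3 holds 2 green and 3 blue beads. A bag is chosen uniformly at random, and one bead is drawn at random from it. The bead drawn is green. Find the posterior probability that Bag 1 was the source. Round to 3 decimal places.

Posterior probability ≈ 0.198

P(green|Bag 1) = 0.3; P(green|Bag 2) = 0.8182; P(green|Bag 3) = 0.4.
Prior × likelihood for each source: 0.333333·0.3=0.1000, 0.333333·0.8182=0.2727, 0.333333·0.4=0.1333. Summing gives P(green) = 0.50606.
P(Bag 1 | green) = 0.1000 / 0.50606 = 0.198.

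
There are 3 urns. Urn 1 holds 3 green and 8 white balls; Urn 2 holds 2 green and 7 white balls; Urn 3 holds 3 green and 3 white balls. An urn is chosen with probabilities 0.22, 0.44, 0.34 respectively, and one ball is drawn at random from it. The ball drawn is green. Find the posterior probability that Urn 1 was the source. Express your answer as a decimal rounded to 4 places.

Tabulate prior·likelihood by source: [1] prior 0.22, lik 0.2727, product 0.06000; [2] prior 0.44, lik 0.2222, product 0.09778; [3] prior 0.34, lik 0.5, product 0.1700.
Normalizing constant = 0.32778; the posterior for Urn 1 is its product over the sum, 0.06000/0.32778 = 0.1831.

Posterior probability ≈ 0.1831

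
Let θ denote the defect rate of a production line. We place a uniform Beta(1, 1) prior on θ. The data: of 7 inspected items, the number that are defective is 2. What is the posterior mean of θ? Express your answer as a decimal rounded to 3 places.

Posterior mean ≈ 0.333

The binomial likelihood is conjugate to the Beta prior: with 2 successes and 5 failures, the posterior is Beta(1+2, 1+5) = Beta(3, 6).
Posterior mean = α/(α+β) = 3/9 = 0.333.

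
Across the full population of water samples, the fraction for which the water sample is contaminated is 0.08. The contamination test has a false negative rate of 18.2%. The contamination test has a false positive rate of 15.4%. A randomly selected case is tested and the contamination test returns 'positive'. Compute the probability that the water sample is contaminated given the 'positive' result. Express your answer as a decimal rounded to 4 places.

Let H be the event that the water sample is contaminated. P(H) = 0.08, so P(¬H) = 0.92. With E the 'positive' result, P(E|H) = 0.818 and P(E|¬H) = 0.154.
P(E) = 0.818·0.08 + 0.154·0.92 = 0.065440 + 0.14168 = 0.20712.
By Bayes' theorem, P(H|E) = 0.065440 / 0.20712 = 0.3160.

P(H | E) ≈ 0.3160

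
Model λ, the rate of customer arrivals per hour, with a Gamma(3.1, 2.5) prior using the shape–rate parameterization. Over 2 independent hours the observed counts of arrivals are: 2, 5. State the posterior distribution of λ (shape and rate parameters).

Total count ∑xᵢ = 7 over n = 2 hours.
Gamma is conjugate to the Poisson likelihood: posterior is Gamma(shape = 3.1+7 = 10.1, rate = 2.5+2 = 4.5).

Posterior: Gamma(shape=10.1, rate=4.5)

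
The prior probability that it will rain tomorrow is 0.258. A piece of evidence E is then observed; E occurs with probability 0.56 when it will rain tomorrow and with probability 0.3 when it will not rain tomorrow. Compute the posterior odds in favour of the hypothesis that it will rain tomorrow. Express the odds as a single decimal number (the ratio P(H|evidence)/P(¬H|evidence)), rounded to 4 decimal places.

Prior odds = 0.258/(1−0.258) = 0.34771.
Likelihood ratio for E = 0.56/0.3 = 1.8667.
Posterior odds = prior odds × LR = 0.64906.

Posterior odds ≈ 0.6491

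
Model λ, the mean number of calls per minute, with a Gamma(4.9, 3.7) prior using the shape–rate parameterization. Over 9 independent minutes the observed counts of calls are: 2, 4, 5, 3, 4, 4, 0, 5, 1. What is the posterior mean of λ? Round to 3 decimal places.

Total count ∑xᵢ = 28 over n = 9 minutes.
Gamma is conjugate to the Poisson likelihood: posterior is Gamma(shape = 4.9+28 = 32.9, rate = 3.7+9 = 12.7).
E[λ | data] = 32.9/12.7 = 2.591.

Posterior mean ≈ 2.591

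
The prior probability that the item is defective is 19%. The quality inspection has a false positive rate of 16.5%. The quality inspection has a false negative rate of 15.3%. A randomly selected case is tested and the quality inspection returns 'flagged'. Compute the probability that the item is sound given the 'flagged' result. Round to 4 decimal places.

Let H be the event that the item is defective. P(H) = 0.19, so P(¬H) = 0.81. With E the 'flagged' result, P(E|H) = 0.847 and P(E|¬H) = 0.165.
P(E) = 0.847·0.19 + 0.165·0.81 = 0.16093 + 0.13365 = 0.29458.
By Bayes' theorem, P(H|E) = 0.16093 / 0.29458 = 0.5463. Hence P(¬H|E) = 1 − 0.5463 = 0.4537.

P(¬H | E) ≈ 0.4537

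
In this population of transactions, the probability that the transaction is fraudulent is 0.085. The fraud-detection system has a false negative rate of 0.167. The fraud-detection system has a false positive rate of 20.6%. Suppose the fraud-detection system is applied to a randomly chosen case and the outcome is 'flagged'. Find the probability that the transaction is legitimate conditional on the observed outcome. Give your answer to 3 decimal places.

P(¬H | E) ≈ 0.727

Let H be the event that the transaction is fraudulent. P(H) = 0.085, so P(¬H) = 0.915. With E the 'flagged' result, P(E|H) = 0.833 and P(E|¬H) = 0.206.
P(E) = 0.833·0.085 + 0.206·0.915 = 0.070805 + 0.18849 = 0.25929.
By Bayes' theorem, P(H|E) = 0.070805 / 0.25929 = 0.273. Hence P(¬H|E) = 1 − 0.273 = 0.727.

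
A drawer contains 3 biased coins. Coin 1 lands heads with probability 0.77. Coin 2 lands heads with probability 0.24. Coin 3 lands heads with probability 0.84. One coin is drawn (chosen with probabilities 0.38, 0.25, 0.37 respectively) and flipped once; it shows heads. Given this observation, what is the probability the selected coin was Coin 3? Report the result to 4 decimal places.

Posterior probability ≈ 0.4685

P(heads|C1) = 0.77; P(heads|C2) = 0.24; P(heads|C3) = 0.84.
Prior × likelihood for each source: 0.38·0.77=0.2926, 0.25·0.24=0.06000, 0.37·0.84=0.3108. Summing gives P(heads) = 0.66340.
P(Coin 3 | heads) = 0.3108 / 0.66340 = 0.4685.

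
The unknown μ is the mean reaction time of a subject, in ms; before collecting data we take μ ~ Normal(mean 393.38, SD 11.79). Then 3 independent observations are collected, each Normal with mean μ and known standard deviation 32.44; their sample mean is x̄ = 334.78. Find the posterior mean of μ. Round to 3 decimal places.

Prior precision 1/τ₀² = 1/11.79² = 0.00719403; data precision n/σ² = 3/32.44² = 0.00285075.
Posterior precision = 0.00719403 + 0.00285075 = 0.0100448.
Posterior mean = (0.00719403·393.38 + 0.00285075·334.78) / 0.0100448 = 376.749.

Posterior mean ≈ 376.749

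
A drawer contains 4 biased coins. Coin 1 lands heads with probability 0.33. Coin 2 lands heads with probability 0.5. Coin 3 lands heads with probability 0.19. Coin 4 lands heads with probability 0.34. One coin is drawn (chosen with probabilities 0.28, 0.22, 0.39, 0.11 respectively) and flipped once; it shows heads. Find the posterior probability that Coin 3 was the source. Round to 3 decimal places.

Posterior probability ≈ 0.236

P(heads|C1) = 0.33; P(heads|C2) = 0.5; P(heads|C3) = 0.19; P(heads|C4) = 0.34.
Prior × likelihood for each source: 0.28·0.33=0.09240, 0.22·0.5=0.1100, 0.39·0.19=0.07410, 0.11·0.34=0.03740. Summing gives P(heads) = 0.31390.
P(Coin 3 | heads) = 0.07410 / 0.31390 = 0.236.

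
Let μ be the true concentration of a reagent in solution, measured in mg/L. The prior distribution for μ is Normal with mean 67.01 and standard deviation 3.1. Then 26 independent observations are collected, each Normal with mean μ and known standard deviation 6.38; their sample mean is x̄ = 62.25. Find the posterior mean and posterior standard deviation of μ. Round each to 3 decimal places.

Prior precision 1/τ₀² = 1/3.1² = 0.104058; data precision n/σ² = 26/6.38² = 0.638752.
Posterior precision = 0.104058 + 0.638752 = 0.742810, giving posterior SD = 1/√0.742810 = 1.160.
Posterior mean = (0.104058·67.01 + 0.638752·62.25) / 0.742810 = 62.917.

Posterior mean ≈ 62.917; posterior SD ≈ 1.160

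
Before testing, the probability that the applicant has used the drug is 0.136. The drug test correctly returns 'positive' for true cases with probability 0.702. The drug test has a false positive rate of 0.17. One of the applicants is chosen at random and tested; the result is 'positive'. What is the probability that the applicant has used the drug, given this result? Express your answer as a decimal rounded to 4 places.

Write H for 'the applicant has used the drug'. Prior odds H:¬H = 0.136/0.864 = 0.15741. For the 'positive' outcome, the likelihood ratio is 0.702/0.17 = 4.1294.
Posterior odds = 0.15741 × 4.1294 = 0.65000, so P(H|E) = 0.65000/(1+0.65000) = 0.3939.

P(H | E) ≈ 0.3939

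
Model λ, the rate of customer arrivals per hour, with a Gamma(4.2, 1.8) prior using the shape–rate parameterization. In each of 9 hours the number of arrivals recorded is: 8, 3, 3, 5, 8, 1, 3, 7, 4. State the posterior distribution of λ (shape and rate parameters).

Posterior: Gamma(shape=46.2, rate=10.8)

Total count ∑xᵢ = 42 over n = 9 hours.
Gamma is conjugate to the Poisson likelihood: posterior is Gamma(shape = 4.2+42 = 46.2, rate = 1.8+9 = 10.8).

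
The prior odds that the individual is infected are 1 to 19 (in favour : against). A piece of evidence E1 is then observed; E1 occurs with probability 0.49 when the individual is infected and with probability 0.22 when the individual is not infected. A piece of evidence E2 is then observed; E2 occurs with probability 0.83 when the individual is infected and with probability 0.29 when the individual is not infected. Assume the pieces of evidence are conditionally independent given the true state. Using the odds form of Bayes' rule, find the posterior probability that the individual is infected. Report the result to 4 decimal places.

Prior odds = 1/19 = 0.052632. In log-odds, ln(0.052632) = -2.9444.
Add log likelihood ratios: ln(2.2273) + ln(2.8621) = 1.8523.
Posterior log-odds = -1.0921, so posterior odds = exp(-1.0921) = 0.33551. Converting, P(H|E) = 0.33551/1.3355 = 0.2512.

Posterior probability ≈ 0.2512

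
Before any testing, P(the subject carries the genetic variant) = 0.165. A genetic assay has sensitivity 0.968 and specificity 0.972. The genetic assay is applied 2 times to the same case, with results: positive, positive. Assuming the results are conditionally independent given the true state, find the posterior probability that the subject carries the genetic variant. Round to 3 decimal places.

Posterior P(H) ≈ 0.996

With H the event that the subject carries the genetic variant, the joint likelihood of the observed sequence is P(data|H) = 0.968·0.968 = 0.93702 and P(data|¬H) = 0.028·0.028 = 0.00078400.
Bayes: P(H|data) = 0.165·0.93702 / (0.165·0.93702 + 0.835·0.00078400) = 0.15461/0.15526 = 0.9958.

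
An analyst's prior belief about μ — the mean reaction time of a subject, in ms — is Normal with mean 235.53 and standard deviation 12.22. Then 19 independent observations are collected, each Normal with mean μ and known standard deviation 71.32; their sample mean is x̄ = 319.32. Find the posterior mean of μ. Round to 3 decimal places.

Posterior mean ≈ 265.532

Prior precision 1/τ₀² = 1/12.22² = 0.00669665; data precision n/σ² = 19/71.32² = 0.00373535.
Posterior precision = 0.00669665 + 0.00373535 = 0.0104320.
Posterior mean = (0.00669665·235.53 + 0.00373535·319.32) / 0.0104320 = 265.532.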